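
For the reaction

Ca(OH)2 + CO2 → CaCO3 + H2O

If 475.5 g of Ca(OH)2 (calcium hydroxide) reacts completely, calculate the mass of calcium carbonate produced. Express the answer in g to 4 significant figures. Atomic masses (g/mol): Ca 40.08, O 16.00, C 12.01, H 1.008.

642.3 g

M(Ca(OH)2) = 40.08 + 2(16.00) + 2(1.008) = 74.096 g/mol.
M(CaCO3) = 40.08 + 12.01 + 3(16.00) = 100.09 g/mol.
n(Ca(OH)2) = 475.50 g / 74.096 g/mol = 6.4174 mol.
From the equation the Ca(OH)2:CaCO3 mole ratio is 1:1, so n(CaCO3) = 6.4174 × 1/1 = 6.4174 mol.
Mass of CaCO3 = 6.4174 mol × 100.09 g/mol = 642.31 g.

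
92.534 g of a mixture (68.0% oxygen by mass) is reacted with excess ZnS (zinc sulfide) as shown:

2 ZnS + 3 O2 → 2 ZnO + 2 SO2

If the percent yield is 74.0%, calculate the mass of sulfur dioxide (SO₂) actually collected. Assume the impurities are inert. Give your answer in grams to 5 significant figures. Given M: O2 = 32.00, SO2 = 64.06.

62.142 g

Pure O2 available = 92.534 g × 0.680 = 62.9231 g.
n(O2) = 62.9231 g / 32.00 g/mol = 1.96635 mol.
From the equation the O2:SO2 mole ratio is 3:2, so n(SO2) = 1.96635 × 2/3 = 1.31090 mol.
Mass of SO2 = 1.31090 mol × 64.06 g/mol = 83.9761 g.
Actual mass collected = 83.9761 g × 0.740 = 62.1423 g.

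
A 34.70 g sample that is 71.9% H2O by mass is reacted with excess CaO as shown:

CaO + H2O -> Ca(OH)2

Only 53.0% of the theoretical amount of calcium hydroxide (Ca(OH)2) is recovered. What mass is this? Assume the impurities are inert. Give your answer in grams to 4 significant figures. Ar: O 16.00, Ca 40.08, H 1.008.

Pure H2O available = 34.70 g × 0.719 = 24.949 g.
M(H2O) = 2(1.008) + 16.00 = 18.016 g/mol.
M(Ca(OH)2) = 40.08 + 2(16.00) + 2(1.008) = 74.096 g/mol.
n(H2O) = 24.949 g / 18.016 g/mol = 1.3848 mol.
From the equation the H2O:Ca(OH)2 mole ratio is 1:1, so n(Ca(OH)2) = 1.3848 × 1/1 = 1.3848 mol.
Mass of Ca(OH)2 = 1.3848 mol × 74.096 g/mol = 102.61 g.
Actual mass collected = 102.61 g × 0.530 = 54.384 g.

54.38 g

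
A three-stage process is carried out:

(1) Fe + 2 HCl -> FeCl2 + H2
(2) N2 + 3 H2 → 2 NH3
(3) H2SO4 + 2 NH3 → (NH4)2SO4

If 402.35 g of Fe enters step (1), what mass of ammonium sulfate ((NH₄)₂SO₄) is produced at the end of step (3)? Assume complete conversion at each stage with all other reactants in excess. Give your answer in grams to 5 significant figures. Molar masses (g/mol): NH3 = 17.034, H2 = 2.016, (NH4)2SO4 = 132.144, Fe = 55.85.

n(Fe) = 402.35 / 55.85 = 7.20412 mol.
Reaction (1): Fe→H2 ratio 1:1 ⇒ n(H2) = 7.20412 mol.
Reaction (2): H2→NH3 ratio 3:2 ⇒ n(NH3) = 4.80275 mol.
Reaction (3): NH3→(NH4)2SO4 ratio 2:1 ⇒ n((NH4)2SO4) = 2.40137 mol.
Mass of (NH4)2SO4 = 2.40137 × 132.144 = 317.327 g.

317.33 g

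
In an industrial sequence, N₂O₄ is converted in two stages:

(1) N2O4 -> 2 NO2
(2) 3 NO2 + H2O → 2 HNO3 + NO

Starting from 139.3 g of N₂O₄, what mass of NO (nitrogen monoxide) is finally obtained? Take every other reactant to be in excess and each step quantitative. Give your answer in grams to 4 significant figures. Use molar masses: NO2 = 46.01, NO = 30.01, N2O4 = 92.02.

30.29 g

n(N2O4) = 139.30 / 92.02 = 1.5138 mol.
Step 1 gives a 1:2 ratio of N2O4 to NO2, so n(NO2) = 3.0276 mol.
In step 2 the NO2:NO ratio is 3:1, so n(NO) = 1.0092 mol.
Mass of NO = 1.0092 × 30.01 = 30.286 g.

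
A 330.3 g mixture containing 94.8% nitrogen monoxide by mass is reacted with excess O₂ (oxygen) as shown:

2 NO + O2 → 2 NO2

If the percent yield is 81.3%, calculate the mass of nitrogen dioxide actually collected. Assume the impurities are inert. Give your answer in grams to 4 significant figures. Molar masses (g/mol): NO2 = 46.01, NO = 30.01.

390.3 g

Pure NO available = 330.3 g × 0.948 = 313.12 g.
n(NO) = 313.12 g / 30.01 g/mol = 10.434 mol.
From the equation the NO:NO2 mole ratio is 2:2, so n(NO2) = 10.434 × 2/2 = 10.434 mol.
Mass of NO2 = 10.434 mol × 46.01 g/mol = 480.07 g.
Actual mass collected = 480.07 g × 0.813 = 390.30 g.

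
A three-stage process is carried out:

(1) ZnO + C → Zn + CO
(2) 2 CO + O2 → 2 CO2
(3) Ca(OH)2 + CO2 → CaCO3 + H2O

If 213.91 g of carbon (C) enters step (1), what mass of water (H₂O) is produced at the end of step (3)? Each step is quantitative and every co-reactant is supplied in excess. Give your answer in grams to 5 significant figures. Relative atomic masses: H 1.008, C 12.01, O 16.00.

M(C) = 12.01 g/mol.
M(H2O) = 2(1.008) + 16.00 = 18.016 g/mol.
n(C) = 213.91 / 12.01 = 17.8110 mol.
Reaction (1): C→CO ratio 1:1 ⇒ n(CO) = 17.8110 mol.
Reaction (2): CO→CO2 ratio 2:2 ⇒ n(CO2) = 17.8110 mol.
Reaction (3): CO2→H2O ratio 1:1 ⇒ n(H2O) = 17.8110 mol.
Mass of H2O = 17.8110 × 18.016 = 320.883 g.

320.88 g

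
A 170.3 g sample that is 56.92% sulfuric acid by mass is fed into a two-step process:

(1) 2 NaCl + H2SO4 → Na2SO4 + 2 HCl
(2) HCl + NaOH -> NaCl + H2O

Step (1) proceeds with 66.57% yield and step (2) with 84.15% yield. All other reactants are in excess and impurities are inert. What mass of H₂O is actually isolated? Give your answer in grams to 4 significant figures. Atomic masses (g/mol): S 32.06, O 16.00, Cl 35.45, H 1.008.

Pure H2SO4 = 170.3 × 0.5692 = 96.935 g.
M(H2SO4) = 2(1.008) + 32.06 + 4(16.00) = 98.076 g/mol.
M(H2O) = 2(1.008) + 16.00 = 18.016 g/mol.
n(H2SO4) = 96.935 / 98.076 = 0.98836 mol.
Step 1 (H2SO4:HCl = 1:2): theoretical n(HCl) = 1.9767 mol; at 66.57% yield, n(HCl) = 1.3159 mol.
Step 2 (HCl:H2O = 1:1): theoretical n(H2O) = 1.3159 mol, so theoretical mass = 1.3159 × 18.016 = 23.707 g.
At 84.15% yield, actual mass of H2O = 23.707 × 0.8415 = 19.950 g.

19.95 g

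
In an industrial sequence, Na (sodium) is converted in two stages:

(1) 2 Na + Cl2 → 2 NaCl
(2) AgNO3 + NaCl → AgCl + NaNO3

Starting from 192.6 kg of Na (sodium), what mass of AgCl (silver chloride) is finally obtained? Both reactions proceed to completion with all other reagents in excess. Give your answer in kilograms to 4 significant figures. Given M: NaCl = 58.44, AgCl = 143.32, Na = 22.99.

1201 kg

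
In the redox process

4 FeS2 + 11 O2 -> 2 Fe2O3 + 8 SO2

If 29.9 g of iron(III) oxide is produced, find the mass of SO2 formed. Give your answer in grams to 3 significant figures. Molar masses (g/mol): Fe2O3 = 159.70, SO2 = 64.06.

48.0 g

n(Fe2O3) = 29.90 g / 159.70 g/mol = 0.1872 mol.
From the equation the Fe2O3:SO2 mole ratio is 2:8, so n(SO2) = 0.1872 × 8/2 = 0.7489 mol.
Mass of SO2 = 0.7489 mol × 64.06 g/mol = 47.97 g.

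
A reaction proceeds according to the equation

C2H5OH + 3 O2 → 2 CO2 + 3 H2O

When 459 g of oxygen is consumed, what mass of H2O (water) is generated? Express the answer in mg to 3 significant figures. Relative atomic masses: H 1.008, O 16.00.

258000 mg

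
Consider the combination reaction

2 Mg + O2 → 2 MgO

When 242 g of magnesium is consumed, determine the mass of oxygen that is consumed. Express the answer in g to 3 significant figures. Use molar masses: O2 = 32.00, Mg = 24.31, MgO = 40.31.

159 g

n(Mg) = 242.0 g / 24.31 g/mol = 9.955 mol.
From the equation the Mg:O2 mole ratio is 2:1, so n(O2) = 9.955 × 1/2 = 4.977 mol.
Mass of O2 = 4.977 mol × 32.00 g/mol = 159.3 g.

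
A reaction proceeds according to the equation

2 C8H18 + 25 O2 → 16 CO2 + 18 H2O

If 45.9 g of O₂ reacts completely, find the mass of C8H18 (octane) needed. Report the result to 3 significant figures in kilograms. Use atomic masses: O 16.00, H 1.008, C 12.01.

0.0131 kg

M(O2) = 2(16.00) = 32.00 g/mol.
M(C8H18) = 8(12.01) + 18(1.008) = 114.224 g/mol.
n(O2) = 45.90 g / 32.00 g/mol = 1.434 mol.
From the equation the O2:C8H18 mole ratio is 25:2, so n(C8H18) = 1.434 × 2/25 = 0.1147 mol.
Mass of C8H18 = 0.1147 mol × 114.224 g/mol = 13.11 g.
Converting to kg: 13.11 g = 0.0131 kg.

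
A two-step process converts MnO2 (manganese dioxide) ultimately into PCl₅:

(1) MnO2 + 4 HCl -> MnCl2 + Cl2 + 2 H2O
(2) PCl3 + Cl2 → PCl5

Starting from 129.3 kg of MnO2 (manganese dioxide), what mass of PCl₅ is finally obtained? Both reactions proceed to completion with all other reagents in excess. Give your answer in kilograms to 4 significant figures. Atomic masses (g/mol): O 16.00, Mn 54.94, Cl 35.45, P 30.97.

309.7 kg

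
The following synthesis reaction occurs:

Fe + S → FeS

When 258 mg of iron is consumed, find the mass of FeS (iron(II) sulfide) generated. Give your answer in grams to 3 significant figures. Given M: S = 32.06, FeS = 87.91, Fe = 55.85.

0.406 g

Convert: 258 mg = 0.2580 g.
n(Fe) = 0.2580 g / 55.85 g/mol = 0.004620 mol.
From the equation the Fe:FeS mole ratio is 1:1, so n(FeS) = 0.004620 × 1/1 = 0.004620 mol.
Mass of FeS = 0.004620 mol × 87.91 g/mol = 0.4061 g.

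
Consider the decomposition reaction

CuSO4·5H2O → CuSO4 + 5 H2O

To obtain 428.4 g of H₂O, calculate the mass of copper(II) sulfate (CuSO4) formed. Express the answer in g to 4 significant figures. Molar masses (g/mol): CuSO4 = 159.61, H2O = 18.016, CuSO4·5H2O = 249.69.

759.1 g

n(H2O) = 428.40 g / 18.016 g/mol = 23.779 mol.
From the equation the H2O:CuSO4 mole ratio is 5:1, so n(CuSO4) = 23.779 × 1/5 = 4.7558 mol.
Mass of CuSO4 = 4.7558 mol × 159.61 g/mol = 759.07 g.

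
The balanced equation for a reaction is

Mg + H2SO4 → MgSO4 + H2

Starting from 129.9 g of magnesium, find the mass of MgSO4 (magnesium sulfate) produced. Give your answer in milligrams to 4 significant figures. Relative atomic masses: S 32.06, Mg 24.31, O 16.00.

643200 mg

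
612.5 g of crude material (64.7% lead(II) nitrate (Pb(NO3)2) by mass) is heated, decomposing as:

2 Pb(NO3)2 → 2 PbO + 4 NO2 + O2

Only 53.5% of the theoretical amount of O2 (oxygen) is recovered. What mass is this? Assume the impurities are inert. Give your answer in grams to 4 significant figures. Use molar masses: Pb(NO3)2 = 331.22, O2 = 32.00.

Pure Pb(NO3)2 available = 612.5 g × 0.647 = 396.29 g.
n(Pb(NO3)2) = 396.29 g / 331.22 g/mol = 1.1964 mol.
From the equation the Pb(NO3)2:O2 mole ratio is 2:1, so n(O2) = 1.1964 × 1/2 = 0.59822 mol.
Mass of O2 = 0.59822 mol × 32.00 g/mol = 19.143 g.
Actual mass collected = 19.143 g × 0.535 = 10.242 g.

10.24 g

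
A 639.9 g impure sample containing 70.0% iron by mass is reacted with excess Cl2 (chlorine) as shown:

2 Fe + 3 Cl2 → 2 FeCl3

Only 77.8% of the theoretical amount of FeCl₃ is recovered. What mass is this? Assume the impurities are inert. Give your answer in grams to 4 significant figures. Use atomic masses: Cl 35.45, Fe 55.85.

Pure Fe available = 639.9 g × 0.700 = 447.93 g.
M(Fe) = 55.85 g/mol.
M(FeCl3) = 55.85 + 3(35.45) = 162.20 g/mol.
n(Fe) = 447.93 g / 55.85 g/mol = 8.0202 mol.
From the equation the Fe:FeCl3 mole ratio is 2:2, so n(FeCl3) = 8.0202 × 2/2 = 8.0202 mol.
Mass of FeCl3 = 8.0202 mol × 162.20 g/mol = 1300.9 g.
Actual mass collected = 1300.9 g × 0.778 = 1012.1 g.

1012 g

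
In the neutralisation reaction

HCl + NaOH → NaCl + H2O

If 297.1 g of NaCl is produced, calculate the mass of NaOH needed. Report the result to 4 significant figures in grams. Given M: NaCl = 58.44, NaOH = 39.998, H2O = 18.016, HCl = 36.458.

203.3 g

n(NaCl) = 297.10 g / 58.44 g/mol = 5.0838 mol.
From the equation the NaCl:NaOH mole ratio is 1:1, so n(NaOH) = 5.0838 × 1/1 = 5.0838 mol.
Mass of NaOH = 5.0838 mol × 39.998 g/mol = 203.34 g.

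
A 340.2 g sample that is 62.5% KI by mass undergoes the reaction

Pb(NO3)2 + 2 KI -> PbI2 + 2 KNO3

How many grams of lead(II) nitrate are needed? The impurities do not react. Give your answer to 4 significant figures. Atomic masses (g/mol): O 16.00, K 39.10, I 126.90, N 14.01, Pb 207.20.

Mass of pure KI = 340.2 g × 0.625 = 212.62 g.
M(KI) = 39.10 + 126.90 = 166.00 g/mol.
M(Pb(NO3)2) = 207.20 + 2(14.01) + 6(16.00) = 331.22 g/mol.
n(KI) = 212.62 g / 166.00 g/mol = 1.2809 mol.
From the equation the KI:Pb(NO3)2 mole ratio is 2:1, so n(Pb(NO3)2) = 1.2809 × 1/2 = 0.64044 mol.
Mass of Pb(NO3)2 = 0.64044 mol × 331.22 g/mol = 212.13 g.

212.1 g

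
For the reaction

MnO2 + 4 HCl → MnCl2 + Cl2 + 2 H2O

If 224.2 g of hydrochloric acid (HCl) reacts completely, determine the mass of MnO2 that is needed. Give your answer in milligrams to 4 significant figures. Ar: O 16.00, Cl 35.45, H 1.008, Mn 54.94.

133700 mg

M(HCl) = 1.008 + 35.45 = 36.458 g/mol.
M(MnO2) = 54.94 + 2(16.00) = 86.94 g/mol.
n(HCl) = 224.20 g / 36.458 g/mol = 6.1495 mol.
From the equation the HCl:MnO2 mole ratio is 4:1, so n(MnO2) = 6.1495 × 1/4 = 1.5374 mol.
Mass of MnO2 = 1.5374 mol × 86.94 g/mol = 133.66 g.
Converting to mg: 133.66 g = 133700 mg.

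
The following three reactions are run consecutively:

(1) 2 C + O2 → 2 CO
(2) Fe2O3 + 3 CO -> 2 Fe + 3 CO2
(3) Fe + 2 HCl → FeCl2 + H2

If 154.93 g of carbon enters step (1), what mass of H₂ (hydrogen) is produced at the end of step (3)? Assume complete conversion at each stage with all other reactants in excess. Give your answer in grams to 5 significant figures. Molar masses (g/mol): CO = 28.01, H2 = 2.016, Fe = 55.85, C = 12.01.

17.338 g

n(C) = 154.93 / 12.01 = 12.9001 mol.
Reaction (1): C→CO ratio 2:2 ⇒ n(CO) = 12.9001 mol.
Reaction (2): CO→Fe ratio 3:2 ⇒ n(Fe) = 8.60006 mol.
Reaction (3): Fe→H2 ratio 1:1 ⇒ n(H2) = 8.60006 mol.
Mass of H2 = 8.60006 × 2.016 = 17.3377 g.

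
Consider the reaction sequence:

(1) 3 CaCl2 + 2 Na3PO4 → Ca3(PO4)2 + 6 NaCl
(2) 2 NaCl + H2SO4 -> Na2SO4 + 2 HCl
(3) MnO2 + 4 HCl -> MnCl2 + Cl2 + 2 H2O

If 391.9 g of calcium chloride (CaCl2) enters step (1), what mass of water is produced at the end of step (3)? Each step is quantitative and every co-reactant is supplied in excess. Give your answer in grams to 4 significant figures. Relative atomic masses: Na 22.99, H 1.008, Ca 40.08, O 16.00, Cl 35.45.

63.62 g

M(CaCl2) = 40.08 + 2(35.45) = 110.98 g/mol.
M(H2O) = 2(1.008) + 16.00 = 18.016 g/mol.
n(CaCl2) = 391.9 / 110.98 = 3.5313 mol.
Reaction (1): CaCl2→NaCl ratio 3:6 ⇒ n(NaCl) = 7.0625 mol.
Reaction (2): NaCl→HCl ratio 2:2 ⇒ n(HCl) = 7.0625 mol.
Reaction (3): HCl→H2O ratio 4:2 ⇒ n(H2O) = 3.5313 mol.
Mass of H2O = 3.5313 × 18.016 = 63.619 g.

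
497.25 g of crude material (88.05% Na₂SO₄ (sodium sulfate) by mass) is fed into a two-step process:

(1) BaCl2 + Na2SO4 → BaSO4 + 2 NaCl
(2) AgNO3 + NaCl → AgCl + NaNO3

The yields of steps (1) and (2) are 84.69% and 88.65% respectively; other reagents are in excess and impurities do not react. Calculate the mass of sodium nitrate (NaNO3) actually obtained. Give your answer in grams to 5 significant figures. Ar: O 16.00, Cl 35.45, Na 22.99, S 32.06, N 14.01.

393.42 g

Pure Na2SO4 = 497.25 × 0.8805 = 437.829 g.
M(Na2SO4) = 2(22.99) + 32.06 + 4(16.00) = 142.04 g/mol.
M(NaNO3) = 22.99 + 14.01 + 3(16.00) = 85.00 g/mol.
n(Na2SO4) = 437.829 / 142.04 = 3.08243 mol.
Step 1 (Na2SO4:NaCl = 1:2): theoretical n(NaCl) = 6.16486 mol; at 84.69% yield, n(NaCl) = 5.22102 mol.
Step 2 (NaCl:NaNO3 = 1:1): theoretical n(NaNO3) = 5.22102 mol, so theoretical mass = 5.22102 × 85.00 = 443.787 g.
At 88.65% yield, actual mass of NaNO3 = 443.787 × 0.8865 = 393.417 g.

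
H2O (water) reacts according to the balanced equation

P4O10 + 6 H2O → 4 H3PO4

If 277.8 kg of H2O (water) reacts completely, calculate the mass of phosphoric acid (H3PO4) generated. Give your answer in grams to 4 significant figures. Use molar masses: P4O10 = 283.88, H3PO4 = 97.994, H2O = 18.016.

1007000 g

Convert: 277.8 kg = 277800 g.
n(H2O) = 277800 g / 18.016 g/mol = 15420 mol.
From the equation the H2O:H3PO4 mole ratio is 6:4, so n(H3PO4) = 15420 × 4/6 = 10280 mol.
Mass of H3PO4 = 10280 mol × 97.994 g/mol = 1.0074 × 10^6 g.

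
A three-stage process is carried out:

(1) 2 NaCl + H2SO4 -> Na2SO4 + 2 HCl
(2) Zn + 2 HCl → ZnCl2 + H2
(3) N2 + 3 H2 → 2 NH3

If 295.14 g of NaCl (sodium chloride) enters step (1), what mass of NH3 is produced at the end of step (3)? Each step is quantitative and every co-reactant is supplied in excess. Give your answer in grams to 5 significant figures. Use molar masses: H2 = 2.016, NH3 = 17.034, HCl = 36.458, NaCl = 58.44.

n(NaCl) = 295.14 / 58.44 = 5.05031 mol.
Reaction (1): NaCl→HCl ratio 2:2 ⇒ n(HCl) = 5.05031 mol.
Reaction (2): HCl→H2 ratio 2:1 ⇒ n(H2) = 2.52515 mol.
Reaction (3): H2→NH3 ratio 3:2 ⇒ n(NH3) = 1.68344 mol.
Mass of NH3 = 1.68344 × 17.034 = 28.6756 g.

28.676 g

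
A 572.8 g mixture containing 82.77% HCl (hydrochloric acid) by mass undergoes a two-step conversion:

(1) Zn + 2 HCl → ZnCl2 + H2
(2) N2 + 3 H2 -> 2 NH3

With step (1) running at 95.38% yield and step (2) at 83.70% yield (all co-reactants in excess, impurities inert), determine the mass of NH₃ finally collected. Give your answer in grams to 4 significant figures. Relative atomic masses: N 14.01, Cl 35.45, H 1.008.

58.95 g

Pure HCl = 572.8 × 0.8277 = 474.11 g.
M(HCl) = 1.008 + 35.45 = 36.458 g/mol.
M(NH3) = 14.01 + 3(1.008) = 17.034 g/mol.
n(HCl) = 474.11 / 36.458 = 13.004 mol.
Step 1 (HCl:H2 = 2:1): theoretical n(H2) = 6.5021 mol; at 95.38% yield, n(H2) = 6.2017 mol.
Step 2 (H2:NH3 = 3:2): theoretical n(NH3) = 4.1345 mol, so theoretical mass = 4.1345 × 17.034 = 70.426 g.
At 83.70% yield, actual mass of NH3 = 70.426 × 0.8370 = 58.947 g.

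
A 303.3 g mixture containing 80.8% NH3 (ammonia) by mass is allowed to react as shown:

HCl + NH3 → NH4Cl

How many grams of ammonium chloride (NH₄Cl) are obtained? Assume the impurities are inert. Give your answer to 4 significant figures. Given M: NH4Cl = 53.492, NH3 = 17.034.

769.6 g

Mass of pure NH3 = 303.3 g × 0.808 = 245.07 g.
n(NH3) = 245.07 g / 17.034 g/mol = 14.387 mol.
From the equation the NH3:NH4Cl mole ratio is 1:1, so n(NH4Cl) = 14.387 × 1/1 = 14.387 mol.
Mass of NH4Cl = 14.387 mol × 53.492 g/mol = 769.58 g.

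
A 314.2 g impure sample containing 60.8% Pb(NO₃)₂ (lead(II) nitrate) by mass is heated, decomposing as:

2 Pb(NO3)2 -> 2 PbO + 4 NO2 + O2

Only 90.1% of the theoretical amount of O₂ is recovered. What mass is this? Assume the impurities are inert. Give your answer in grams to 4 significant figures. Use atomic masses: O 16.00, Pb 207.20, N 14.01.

Pure Pb(NO3)2 available = 314.2 g × 0.608 = 191.03 g.
M(Pb(NO3)2) = 207.20 + 2(14.01) + 6(16.00) = 331.22 g/mol.
M(O2) = 2(16.00) = 32.00 g/mol.
n(Pb(NO3)2) = 191.03 g / 331.22 g/mol = 0.57676 mol.
From the equation the Pb(NO3)2:O2 mole ratio is 2:1, so n(O2) = 0.57676 × 1/2 = 0.28838 mol.
Mass of O2 = 0.28838 mol × 32.00 g/mol = 9.2281 g.
Actual mass collected = 9.2281 g × 0.901 = 8.3145 g.

8.315 g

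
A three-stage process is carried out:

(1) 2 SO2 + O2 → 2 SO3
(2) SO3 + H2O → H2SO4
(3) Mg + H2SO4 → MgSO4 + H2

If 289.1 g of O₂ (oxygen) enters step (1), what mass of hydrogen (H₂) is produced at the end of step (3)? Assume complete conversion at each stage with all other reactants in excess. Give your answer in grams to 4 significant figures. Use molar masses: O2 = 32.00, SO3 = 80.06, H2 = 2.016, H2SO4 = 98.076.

36.43 g

n(O2) = 289.1 / 32.00 = 9.0344 mol.
Reaction (1): O2→SO3 ratio 1:2 ⇒ n(SO3) = 18.069 mol.
Reaction (2): SO3→H2SO4 ratio 1:1 ⇒ n(H2SO4) = 18.069 mol.
Reaction (3): H2SO4→H2 ratio 1:1 ⇒ n(H2) = 18.069 mol.
Mass of H2 = 18.069 × 2.016 = 36.427 g.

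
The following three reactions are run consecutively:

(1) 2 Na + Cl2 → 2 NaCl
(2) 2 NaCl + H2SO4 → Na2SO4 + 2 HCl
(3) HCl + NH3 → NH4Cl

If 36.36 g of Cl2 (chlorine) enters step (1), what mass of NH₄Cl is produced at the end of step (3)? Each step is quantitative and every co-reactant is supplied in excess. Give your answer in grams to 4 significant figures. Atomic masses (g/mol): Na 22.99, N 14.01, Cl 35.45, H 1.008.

M(Cl2) = 2(35.45) = 70.90 g/mol.
M(NH4Cl) = 14.01 + 4(1.008) + 35.45 = 53.492 g/mol.
n(Cl2) = 36.36 / 70.90 = 0.51283 mol.
Reaction (1): Cl2→NaCl ratio 1:2 ⇒ n(NaCl) = 1.0257 mol.
Reaction (2): NaCl→HCl ratio 2:2 ⇒ n(HCl) = 1.0257 mol.
Reaction (3): HCl→NH4Cl ratio 1:1 ⇒ n(NH4Cl) = 1.0257 mol.
Mass of NH4Cl = 1.0257 × 53.492 = 54.865 g.

54.87 g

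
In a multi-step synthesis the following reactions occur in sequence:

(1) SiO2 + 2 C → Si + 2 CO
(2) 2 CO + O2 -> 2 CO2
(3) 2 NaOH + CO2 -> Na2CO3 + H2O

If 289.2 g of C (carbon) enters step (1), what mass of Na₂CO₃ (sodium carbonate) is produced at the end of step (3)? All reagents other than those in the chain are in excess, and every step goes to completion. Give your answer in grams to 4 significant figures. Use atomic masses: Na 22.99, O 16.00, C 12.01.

2552 g

M(C) = 12.01 g/mol.
M(Na2CO3) = 2(22.99) + 12.01 + 3(16.00) = 105.99 g/mol.
n(C) = 289.2 / 12.01 = 24.080 mol.
Reaction (1): C→CO ratio 2:2 ⇒ n(CO) = 24.080 mol.
Reaction (2): CO→CO2 ratio 2:2 ⇒ n(CO2) = 24.080 mol.
Reaction (3): CO2→Na2CO3 ratio 1:1 ⇒ n(Na2CO3) = 24.080 mol.
Mass of Na2CO3 = 24.080 × 105.99 = 2552.2 g.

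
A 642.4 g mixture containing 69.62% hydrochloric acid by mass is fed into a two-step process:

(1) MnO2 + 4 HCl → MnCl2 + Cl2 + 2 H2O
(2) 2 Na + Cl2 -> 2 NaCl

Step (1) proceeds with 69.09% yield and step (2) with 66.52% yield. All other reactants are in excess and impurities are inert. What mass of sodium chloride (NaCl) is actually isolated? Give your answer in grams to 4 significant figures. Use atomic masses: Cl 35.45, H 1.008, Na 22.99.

164.7 g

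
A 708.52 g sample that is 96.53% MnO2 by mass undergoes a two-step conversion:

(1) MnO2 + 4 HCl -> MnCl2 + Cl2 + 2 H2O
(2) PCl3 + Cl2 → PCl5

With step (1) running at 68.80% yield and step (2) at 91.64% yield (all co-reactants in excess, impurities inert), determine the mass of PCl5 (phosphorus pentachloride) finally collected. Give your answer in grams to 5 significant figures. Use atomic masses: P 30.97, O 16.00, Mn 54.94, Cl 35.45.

1032.7 g

Pure MnO2 = 708.52 × 0.9653 = 683.934 g.
M(MnO2) = 54.94 + 2(16.00) = 86.94 g/mol.
M(PCl5) = 30.97 + 5(35.45) = 208.22 g/mol.
n(MnO2) = 683.934 / 86.94 = 7.86674 mol.
Step 1 (MnO2:Cl2 = 1:1): theoretical n(Cl2) = 7.86674 mol; at 68.80% yield, n(Cl2) = 5.41232 mol.
Step 2 (Cl2:PCl5 = 1:1): theoretical n(PCl5) = 5.41232 mol, so theoretical mass = 5.41232 × 208.22 = 1126.95 g.
At 91.64% yield, actual mass of PCl5 = 1126.95 × 0.9164 = 1032.74 g.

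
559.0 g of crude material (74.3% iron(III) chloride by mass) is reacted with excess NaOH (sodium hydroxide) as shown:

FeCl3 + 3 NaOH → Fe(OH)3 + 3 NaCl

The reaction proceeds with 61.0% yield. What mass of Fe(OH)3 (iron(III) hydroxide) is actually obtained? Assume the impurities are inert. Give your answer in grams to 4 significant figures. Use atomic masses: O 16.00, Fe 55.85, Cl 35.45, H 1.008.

Pure FeCl3 available = 559.0 g × 0.743 = 415.34 g.
M(FeCl3) = 55.85 + 3(35.45) = 162.20 g/mol.
M(Fe(OH)3) = 55.85 + 3(16.00) + 3(1.008) = 106.874 g/mol.
n(FeCl3) = 415.34 g / 162.20 g/mol = 2.5606 mol.
From the equation the FeCl3:Fe(OH)3 mole ratio is 1:1, so n(Fe(OH)3) = 2.5606 × 1/1 = 2.5606 mol.
Mass of Fe(OH)3 = 2.5606 mol × 106.874 g/mol = 273.67 g.
Actual mass collected = 273.67 g × 0.610 = 166.94 g.

166.9 g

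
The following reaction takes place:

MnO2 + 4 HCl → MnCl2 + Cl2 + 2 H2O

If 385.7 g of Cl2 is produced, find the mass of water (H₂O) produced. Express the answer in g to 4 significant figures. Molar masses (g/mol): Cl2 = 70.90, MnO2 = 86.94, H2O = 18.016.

196.0 g

n(Cl2) = 385.70 g / 70.90 g/mol = 5.4401 mol.
From the equation the Cl2:H2O mole ratio is 1:2, so n(H2O) = 5.4401 × 2/1 = 10.880 mol.
Mass of H2O = 10.880 mol × 18.016 g/mol = 196.02 g.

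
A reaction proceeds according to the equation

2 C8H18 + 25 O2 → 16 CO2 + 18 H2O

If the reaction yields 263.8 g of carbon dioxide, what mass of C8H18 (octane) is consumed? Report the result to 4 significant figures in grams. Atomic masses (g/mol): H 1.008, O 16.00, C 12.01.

85.58 g

M(CO2) = 12.01 + 2(16.00) = 44.01 g/mol.
M(C8H18) = 8(12.01) + 18(1.008) = 114.224 g/mol.
n(CO2) = 263.80 g / 44.01 g/mol = 5.9941 mol.
From the equation the CO2:C8H18 mole ratio is 16:2, so n(C8H18) = 5.9941 × 2/16 = 0.74926 mol.
Mass of C8H18 = 0.74926 mol × 114.224 g/mol = 85.584 g.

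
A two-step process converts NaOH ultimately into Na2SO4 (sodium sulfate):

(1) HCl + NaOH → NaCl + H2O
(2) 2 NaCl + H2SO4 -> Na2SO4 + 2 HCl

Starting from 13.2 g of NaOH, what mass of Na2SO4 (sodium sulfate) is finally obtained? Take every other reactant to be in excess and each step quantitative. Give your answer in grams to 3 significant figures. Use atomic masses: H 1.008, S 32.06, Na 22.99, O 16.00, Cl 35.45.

23.4 g

M(NaOH) = 22.99 + 16.00 + 1.008 = 39.998 g/mol.
M(Na2SO4) = 2(22.99) + 32.06 + 4(16.00) = 142.04 g/mol.
n(NaOH) = 13.20 / 39.998 = 0.3300 mol.
Step 1 gives a 1:1 ratio of NaOH to NaCl, so n(NaCl) = 0.3300 mol.
In step 2 the NaCl:Na2SO4 ratio is 2:1, so n(Na2SO4) = 0.1650 mol.
Mass of Na2SO4 = 0.1650 × 142.04 = 23.44 g.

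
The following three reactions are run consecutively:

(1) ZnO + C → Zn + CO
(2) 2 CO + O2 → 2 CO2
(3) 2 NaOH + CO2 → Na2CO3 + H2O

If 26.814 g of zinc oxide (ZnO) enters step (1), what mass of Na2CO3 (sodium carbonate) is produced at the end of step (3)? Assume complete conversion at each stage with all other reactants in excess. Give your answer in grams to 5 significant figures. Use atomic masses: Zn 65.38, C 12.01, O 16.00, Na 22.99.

M(ZnO) = 65.38 + 16.00 = 81.38 g/mol.
M(Na2CO3) = 2(22.99) + 12.01 + 3(16.00) = 105.99 g/mol.
n(ZnO) = 26.814 / 81.38 = 0.329491 mol.
Reaction (1): ZnO→CO ratio 1:1 ⇒ n(CO) = 0.329491 mol.
Reaction (2): CO→CO2 ratio 2:2 ⇒ n(CO2) = 0.329491 mol.
Reaction (3): CO2→Na2CO3 ratio 1:1 ⇒ n(Na2CO3) = 0.329491 mol.
Mass of Na2CO3 = 0.329491 × 105.99 = 34.9228 g.

34.923 g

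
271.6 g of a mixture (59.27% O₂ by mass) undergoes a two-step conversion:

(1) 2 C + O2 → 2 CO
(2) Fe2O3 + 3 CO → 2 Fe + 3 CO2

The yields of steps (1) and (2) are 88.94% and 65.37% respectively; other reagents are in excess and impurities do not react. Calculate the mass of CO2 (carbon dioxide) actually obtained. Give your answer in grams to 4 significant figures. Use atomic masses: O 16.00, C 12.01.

257.4 g

Pure O2 = 271.6 × 0.5927 = 160.98 g.
M(O2) = 2(16.00) = 32.00 g/mol.
M(CO2) = 12.01 + 2(16.00) = 44.01 g/mol.
n(O2) = 160.98 / 32.00 = 5.0305 mol.
Step 1 (O2:CO = 1:2): theoretical n(CO) = 10.061 mol; at 88.94% yield, n(CO) = 8.9483 mol.
Step 2 (CO:CO2 = 3:3): theoretical n(CO2) = 8.9483 mol, so theoretical mass = 8.9483 × 44.01 = 393.82 g.
At 65.37% yield, actual mass of CO2 = 393.82 × 0.6537 = 257.44 g.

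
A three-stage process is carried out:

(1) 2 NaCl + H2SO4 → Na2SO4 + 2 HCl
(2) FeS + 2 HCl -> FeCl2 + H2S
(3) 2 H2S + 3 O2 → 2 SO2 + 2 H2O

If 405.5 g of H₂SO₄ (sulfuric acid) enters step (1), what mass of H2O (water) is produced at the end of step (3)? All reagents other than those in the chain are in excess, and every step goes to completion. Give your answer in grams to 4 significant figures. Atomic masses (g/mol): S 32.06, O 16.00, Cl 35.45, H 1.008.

M(H2SO4) = 2(1.008) + 32.06 + 4(16.00) = 98.076 g/mol.
M(H2O) = 2(1.008) + 16.00 = 18.016 g/mol.
n(H2SO4) = 405.5 / 98.076 = 4.1345 mol.
Reaction (1): H2SO4→HCl ratio 1:2 ⇒ n(HCl) = 8.2691 mol.
Reaction (2): HCl→H2S ratio 2:1 ⇒ n(H2S) = 4.1345 mol.
Reaction (3): H2S→H2O ratio 2:2 ⇒ n(H2O) = 4.1345 mol.
Mass of H2O = 4.1345 × 18.016 = 74.488 g.

74.49 g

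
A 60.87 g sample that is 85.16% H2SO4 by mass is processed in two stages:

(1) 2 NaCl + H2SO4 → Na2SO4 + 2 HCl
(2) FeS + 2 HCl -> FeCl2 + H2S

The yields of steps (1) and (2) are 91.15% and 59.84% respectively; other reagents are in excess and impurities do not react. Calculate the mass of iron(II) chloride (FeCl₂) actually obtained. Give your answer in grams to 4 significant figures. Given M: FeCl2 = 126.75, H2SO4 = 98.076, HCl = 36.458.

36.54 g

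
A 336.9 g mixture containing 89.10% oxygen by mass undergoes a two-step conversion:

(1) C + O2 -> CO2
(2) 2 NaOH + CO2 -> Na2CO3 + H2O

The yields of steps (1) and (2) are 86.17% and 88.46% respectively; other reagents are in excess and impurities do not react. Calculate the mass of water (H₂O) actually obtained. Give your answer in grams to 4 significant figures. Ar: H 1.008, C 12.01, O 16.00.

Pure O2 = 336.9 × 0.8910 = 300.18 g.
M(O2) = 2(16.00) = 32.00 g/mol.
M(H2O) = 2(1.008) + 16.00 = 18.016 g/mol.
n(O2) = 300.18 / 32.00 = 9.3806 mol.
Step 1 (O2:CO2 = 1:1): theoretical n(CO2) = 9.3806 mol; at 86.17% yield, n(CO2) = 8.0832 mol.
Step 2 (CO2:H2O = 1:1): theoretical n(H2O) = 8.0832 mol, so theoretical mass = 8.0832 × 18.016 = 145.63 g.
At 88.46% yield, actual mass of H2O = 145.63 × 0.8846 = 128.82 g.

128.8 g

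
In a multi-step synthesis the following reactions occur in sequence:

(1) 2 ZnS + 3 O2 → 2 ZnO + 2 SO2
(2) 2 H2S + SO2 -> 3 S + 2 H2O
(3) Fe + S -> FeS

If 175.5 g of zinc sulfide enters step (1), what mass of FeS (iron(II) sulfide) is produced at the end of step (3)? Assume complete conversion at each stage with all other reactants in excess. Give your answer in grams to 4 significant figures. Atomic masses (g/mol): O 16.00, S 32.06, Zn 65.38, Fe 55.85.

475.0 g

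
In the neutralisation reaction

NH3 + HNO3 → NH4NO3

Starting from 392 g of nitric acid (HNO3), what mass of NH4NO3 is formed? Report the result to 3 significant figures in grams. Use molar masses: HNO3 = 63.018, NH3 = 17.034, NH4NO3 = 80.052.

498 g

n(HNO3) = 392.0 g / 63.018 g/mol = 6.220 mol.
From the equation the HNO3:NH4NO3 mole ratio is 1:1, so n(NH4NO3) = 6.220 × 1/1 = 6.220 mol.
Mass of NH4NO3 = 6.220 mol × 80.052 g/mol = 498.0 g.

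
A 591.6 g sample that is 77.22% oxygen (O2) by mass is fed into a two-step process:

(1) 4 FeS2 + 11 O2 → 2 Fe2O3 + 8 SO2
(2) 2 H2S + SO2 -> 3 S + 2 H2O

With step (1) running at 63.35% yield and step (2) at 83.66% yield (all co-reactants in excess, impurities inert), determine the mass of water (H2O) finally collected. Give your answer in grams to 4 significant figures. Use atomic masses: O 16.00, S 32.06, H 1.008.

198.3 g

Pure O2 = 591.6 × 0.7722 = 456.83 g.
M(O2) = 2(16.00) = 32.00 g/mol.
M(H2O) = 2(1.008) + 16.00 = 18.016 g/mol.
n(O2) = 456.83 / 32.00 = 14.276 mol.
Step 1 (O2:SO2 = 11:8): theoretical n(SO2) = 10.383 mol; at 63.35% yield, n(SO2) = 6.5774 mol.
Step 2 (SO2:H2O = 1:2): theoretical n(H2O) = 13.155 mol, so theoretical mass = 13.155 × 18.016 = 237.00 g.
At 83.66% yield, actual mass of H2O = 237.00 × 0.8366 = 198.27 g.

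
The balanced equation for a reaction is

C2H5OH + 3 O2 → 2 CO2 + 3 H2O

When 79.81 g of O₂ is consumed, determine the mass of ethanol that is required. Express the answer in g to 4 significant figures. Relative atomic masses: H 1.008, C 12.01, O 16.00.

38.30 g

M(O2) = 2(16.00) = 32.00 g/mol.
M(C2H5OH) = 2(12.01) + 6(1.008) + 16.00 = 46.068 g/mol.
n(O2) = 79.810 g / 32.00 g/mol = 2.4941 mol.
From the equation the O2:C2H5OH mole ratio is 3:1, so n(C2H5OH) = 2.4941 × 1/3 = 0.83135 mol.
Mass of C2H5OH = 0.83135 mol × 46.068 g/mol = 38.299 g.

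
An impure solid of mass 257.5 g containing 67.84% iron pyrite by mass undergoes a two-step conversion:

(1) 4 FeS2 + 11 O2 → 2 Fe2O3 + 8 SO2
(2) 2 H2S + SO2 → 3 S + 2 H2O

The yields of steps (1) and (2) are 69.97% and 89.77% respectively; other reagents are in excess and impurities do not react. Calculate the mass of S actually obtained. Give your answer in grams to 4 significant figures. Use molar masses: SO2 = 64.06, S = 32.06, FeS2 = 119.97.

Pure FeS2 = 257.5 × 0.6784 = 174.69 g.
n(FeS2) = 174.69 / 119.97 = 1.4561 mol.
Step 1 (FeS2:SO2 = 4:8): theoretical n(SO2) = 2.9122 mol; at 69.97% yield, n(SO2) = 2.0377 mol.
Step 2 (SO2:S = 1:3): theoretical n(S) = 6.1130 mol, so theoretical mass = 6.1130 × 32.06 = 195.98 g.
At 89.77% yield, actual mass of S = 195.98 × 0.8977 = 175.93 g.

175.9 g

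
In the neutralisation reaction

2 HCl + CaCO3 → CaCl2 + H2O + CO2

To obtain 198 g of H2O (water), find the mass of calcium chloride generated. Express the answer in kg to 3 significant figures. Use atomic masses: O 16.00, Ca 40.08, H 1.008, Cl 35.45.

1.22 kg

M(H2O) = 2(1.008) + 16.00 = 18.016 g/mol.
M(CaCl2) = 40.08 + 2(35.45) = 110.98 g/mol.
n(H2O) = 198.0 g / 18.016 g/mol = 10.99 mol.
From the equation the H2O:CaCl2 mole ratio is 1:1, so n(CaCl2) = 10.99 × 1/1 = 10.99 mol.
Mass of CaCl2 = 10.99 mol × 110.98 g/mol = 1220 g.
Converting to kg: 1220 g = 1.22 kg.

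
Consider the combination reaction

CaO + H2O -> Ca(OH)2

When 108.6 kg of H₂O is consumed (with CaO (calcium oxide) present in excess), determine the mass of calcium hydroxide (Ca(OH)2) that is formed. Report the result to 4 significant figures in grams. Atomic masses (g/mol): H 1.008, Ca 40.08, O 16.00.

M(H2O) = 2(1.008) + 16.00 = 18.016 g/mol.
M(Ca(OH)2) = 40.08 + 2(16.00) + 2(1.008) = 74.096 g/mol.
Convert: 108.6 kg = 108600 g.
n(H2O) = 108600 g / 18.016 g/mol = 6028.0 mol.
From the equation the H2O:Ca(OH)2 mole ratio is 1:1, so n(Ca(OH)2) = 6028.0 × 1/1 = 6028.0 mol.
Mass of Ca(OH)2 = 6028.0 mol × 74.096 g/mol = 446650 g.

446600 g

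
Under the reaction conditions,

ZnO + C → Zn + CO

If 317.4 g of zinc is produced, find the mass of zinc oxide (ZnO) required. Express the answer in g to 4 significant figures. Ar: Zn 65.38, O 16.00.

395.1 g

M(Zn) = 65.38 g/mol.
M(ZnO) = 65.38 + 16.00 = 81.38 g/mol.
n(Zn) = 317.40 g / 65.38 g/mol = 4.8547 mol.
From the equation the Zn:ZnO mole ratio is 1:1, so n(ZnO) = 4.8547 × 1/1 = 4.8547 mol.
Mass of ZnO = 4.8547 mol × 81.38 g/mol = 395.08 g.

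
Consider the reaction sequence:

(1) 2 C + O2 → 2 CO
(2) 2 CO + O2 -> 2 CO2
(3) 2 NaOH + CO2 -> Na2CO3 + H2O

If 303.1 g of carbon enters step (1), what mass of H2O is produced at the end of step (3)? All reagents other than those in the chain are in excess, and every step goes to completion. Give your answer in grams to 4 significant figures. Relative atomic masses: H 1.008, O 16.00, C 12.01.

454.7 g

M(C) = 12.01 g/mol.
M(H2O) = 2(1.008) + 16.00 = 18.016 g/mol.
n(C) = 303.1 / 12.01 = 25.237 mol.
Reaction (1): C→CO ratio 2:2 ⇒ n(CO) = 25.237 mol.
Reaction (2): CO→CO2 ratio 2:2 ⇒ n(CO2) = 25.237 mol.
Reaction (3): CO2→H2O ratio 1:1 ⇒ n(H2O) = 25.237 mol.
Mass of H2O = 25.237 × 18.016 = 454.68 g.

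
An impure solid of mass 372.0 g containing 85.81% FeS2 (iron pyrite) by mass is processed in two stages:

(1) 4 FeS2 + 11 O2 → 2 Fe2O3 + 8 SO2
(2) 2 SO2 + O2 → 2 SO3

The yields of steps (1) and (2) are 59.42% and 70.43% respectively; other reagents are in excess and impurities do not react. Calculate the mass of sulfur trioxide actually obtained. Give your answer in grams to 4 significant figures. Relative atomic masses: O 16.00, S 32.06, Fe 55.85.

178.3 g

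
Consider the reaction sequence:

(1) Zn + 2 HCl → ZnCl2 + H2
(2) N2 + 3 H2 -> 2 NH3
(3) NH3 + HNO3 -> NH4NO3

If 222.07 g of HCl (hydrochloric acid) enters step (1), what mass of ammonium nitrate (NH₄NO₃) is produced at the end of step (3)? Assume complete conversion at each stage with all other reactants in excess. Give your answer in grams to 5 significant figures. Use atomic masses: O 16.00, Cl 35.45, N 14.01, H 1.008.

M(HCl) = 1.008 + 35.45 = 36.458 g/mol.
M(NH4NO3) = 2(14.01) + 4(1.008) + 3(16.00) = 80.052 g/mol.
n(HCl) = 222.07 / 36.458 = 6.09112 mol.
Reaction (1): HCl→H2 ratio 2:1 ⇒ n(H2) = 3.04556 mol.
Reaction (2): H2→NH3 ratio 3:2 ⇒ n(NH3) = 2.03037 mol.
Reaction (3): NH3→NH4NO3 ratio 1:1 ⇒ n(NH4NO3) = 2.03037 mol.
Mass of NH4NO3 = 2.03037 × 80.052 = 162.535 g.

162.54 g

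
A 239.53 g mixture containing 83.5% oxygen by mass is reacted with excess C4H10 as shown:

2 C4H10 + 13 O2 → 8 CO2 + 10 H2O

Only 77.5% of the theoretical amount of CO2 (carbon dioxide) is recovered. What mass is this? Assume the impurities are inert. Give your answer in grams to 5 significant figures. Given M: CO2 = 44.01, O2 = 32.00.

Pure O2 available = 239.53 g × 0.835 = 200.008 g.
n(O2) = 200.008 g / 32.00 g/mol = 6.25024 mol.
From the equation the O2:CO2 mole ratio is 13:8, so n(CO2) = 6.25024 × 8/13 = 3.84630 mol.
Mass of CO2 = 3.84630 mol × 44.01 g/mol = 169.276 g.
Actual mass collected = 169.276 g × 0.775 = 131.189 g.

131.19 g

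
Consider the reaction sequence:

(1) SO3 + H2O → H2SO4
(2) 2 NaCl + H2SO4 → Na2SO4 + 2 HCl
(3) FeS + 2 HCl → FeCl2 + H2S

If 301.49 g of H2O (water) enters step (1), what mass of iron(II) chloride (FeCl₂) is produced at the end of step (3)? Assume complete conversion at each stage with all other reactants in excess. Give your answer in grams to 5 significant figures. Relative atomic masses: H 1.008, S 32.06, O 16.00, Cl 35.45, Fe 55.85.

2121.1 g

M(H2O) = 2(1.008) + 16.00 = 18.016 g/mol.
M(FeCl2) = 55.85 + 2(35.45) = 126.75 g/mol.
n(H2O) = 301.49 / 18.016 = 16.7346 mol.
Reaction (1): H2O→H2SO4 ratio 1:1 ⇒ n(H2SO4) = 16.7346 mol.
Reaction (2): H2SO4→HCl ratio 1:2 ⇒ n(HCl) = 33.4691 mol.
Reaction (3): HCl→FeCl2 ratio 2:1 ⇒ n(FeCl2) = 16.7346 mol.
Mass of FeCl2 = 16.7346 × 126.75 = 2121.11 g.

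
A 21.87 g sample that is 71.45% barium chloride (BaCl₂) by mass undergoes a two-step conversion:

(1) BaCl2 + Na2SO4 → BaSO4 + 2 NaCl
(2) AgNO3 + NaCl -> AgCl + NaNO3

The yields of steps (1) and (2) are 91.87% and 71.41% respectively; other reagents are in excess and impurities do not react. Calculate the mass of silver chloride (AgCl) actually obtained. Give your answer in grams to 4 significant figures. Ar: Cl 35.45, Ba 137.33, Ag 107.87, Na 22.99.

Pure BaCl2 = 21.87 × 0.7145 = 15.626 g.
M(BaCl2) = 137.33 + 2(35.45) = 208.23 g/mol.
M(AgCl) = 107.87 + 35.45 = 143.32 g/mol.
n(BaCl2) = 15.626 / 208.23 = 0.075043 mol.
Step 1 (BaCl2:NaCl = 1:2): theoretical n(NaCl) = 0.15009 mol; at 91.87% yield, n(NaCl) = 0.13788 mol.
Step 2 (NaCl:AgCl = 1:1): theoretical n(AgCl) = 0.13788 mol, so theoretical mass = 0.13788 × 143.32 = 19.761 g.
At 71.41% yield, actual mass of AgCl = 19.761 × 0.7141 = 14.112 g.

14.11 g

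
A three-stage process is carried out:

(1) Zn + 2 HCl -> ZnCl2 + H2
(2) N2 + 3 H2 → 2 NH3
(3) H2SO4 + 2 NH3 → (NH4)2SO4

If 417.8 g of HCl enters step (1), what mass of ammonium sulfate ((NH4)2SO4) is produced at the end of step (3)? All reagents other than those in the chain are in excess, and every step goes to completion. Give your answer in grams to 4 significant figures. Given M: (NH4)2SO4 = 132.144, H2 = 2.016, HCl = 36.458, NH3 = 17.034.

n(HCl) = 417.8 / 36.458 = 11.460 mol.
Reaction (1): HCl→H2 ratio 2:1 ⇒ n(H2) = 5.7299 mol.
Reaction (2): H2→NH3 ratio 3:2 ⇒ n(NH3) = 3.8199 mol.
Reaction (3): NH3→(NH4)2SO4 ratio 2:1 ⇒ n((NH4)2SO4) = 1.9100 mol.
Mass of (NH4)2SO4 = 1.9100 × 132.144 = 252.39 g.

252.4 g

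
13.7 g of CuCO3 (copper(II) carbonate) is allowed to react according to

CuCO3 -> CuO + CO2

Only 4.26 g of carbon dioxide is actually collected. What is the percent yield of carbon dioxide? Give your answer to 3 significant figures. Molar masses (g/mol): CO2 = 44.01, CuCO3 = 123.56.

n(CuCO3) = 13.70 g / 123.56 g/mol = 0.1109 mol.
From the equation the CuCO3:CO2 mole ratio is 1:1, so n(CO2) = 0.1109 × 1/1 = 0.1109 mol.
Mass of CO2 = 0.1109 mol × 44.01 g/mol = 4.880 g.
This is the theoretical yield. Percent yield = 4.26 g / 4.880 g × 100% = 87.30%.

87.3 %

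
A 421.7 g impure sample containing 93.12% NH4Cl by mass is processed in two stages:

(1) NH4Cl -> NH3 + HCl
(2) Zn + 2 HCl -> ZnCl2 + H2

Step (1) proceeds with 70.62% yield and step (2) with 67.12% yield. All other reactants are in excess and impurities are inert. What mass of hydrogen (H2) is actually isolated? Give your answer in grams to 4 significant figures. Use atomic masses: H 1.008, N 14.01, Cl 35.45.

Pure NH4Cl = 421.7 × 0.9312 = 392.69 g.
M(NH4Cl) = 14.01 + 4(1.008) + 35.45 = 53.492 g/mol.
M(H2) = 2(1.008) = 2.016 g/mol.
n(NH4Cl) = 392.69 / 53.492 = 7.3410 mol.
Step 1 (NH4Cl:HCl = 1:1): theoretical n(HCl) = 7.3410 mol; at 70.62% yield, n(HCl) = 5.1842 mol.
Step 2 (HCl:H2 = 2:1): theoretical n(H2) = 2.5921 mol, so theoretical mass = 2.5921 × 2.016 = 5.2257 g.
At 67.12% yield, actual mass of H2 = 5.2257 × 0.6712 = 3.5075 g.

3.508 g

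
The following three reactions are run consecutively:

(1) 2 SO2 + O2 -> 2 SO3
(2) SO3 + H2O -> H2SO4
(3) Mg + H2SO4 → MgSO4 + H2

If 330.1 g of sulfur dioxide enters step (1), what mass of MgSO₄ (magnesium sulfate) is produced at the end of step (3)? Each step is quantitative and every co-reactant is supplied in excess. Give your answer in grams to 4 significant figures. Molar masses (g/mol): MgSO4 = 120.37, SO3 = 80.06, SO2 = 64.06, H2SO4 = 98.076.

620.3 g

n(SO2) = 330.1 / 64.06 = 5.1530 mol.
Reaction (1): SO2→SO3 ratio 2:2 ⇒ n(SO3) = 5.1530 mol.
Reaction (2): SO3→H2SO4 ratio 1:1 ⇒ n(H2SO4) = 5.1530 mol.
Reaction (3): H2SO4→MgSO4 ratio 1:1 ⇒ n(MgSO4) = 5.1530 mol.
Mass of MgSO4 = 5.1530 × 120.37 = 620.26 g.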